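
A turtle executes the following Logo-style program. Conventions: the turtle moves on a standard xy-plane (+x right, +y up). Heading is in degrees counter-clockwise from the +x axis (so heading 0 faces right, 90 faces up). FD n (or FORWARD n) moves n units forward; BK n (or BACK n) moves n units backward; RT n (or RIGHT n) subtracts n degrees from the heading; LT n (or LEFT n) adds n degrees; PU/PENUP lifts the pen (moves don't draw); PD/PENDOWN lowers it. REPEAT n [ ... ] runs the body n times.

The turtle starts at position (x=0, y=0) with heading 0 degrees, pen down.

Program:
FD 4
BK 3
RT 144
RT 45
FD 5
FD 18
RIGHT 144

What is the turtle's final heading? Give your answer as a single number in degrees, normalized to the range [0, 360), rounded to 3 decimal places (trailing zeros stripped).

Answer: 27

Derivation:
Executing turtle program step by step:
Start: pos=(0,0), heading=0, pen down
FD 4: (0,0) -> (4,0) [heading=0, draw]
BK 3: (4,0) -> (1,0) [heading=0, draw]
RT 144: heading 0 -> 216
RT 45: heading 216 -> 171
FD 5: (1,0) -> (-3.938,0.782) [heading=171, draw]
FD 18: (-3.938,0.782) -> (-21.717,3.598) [heading=171, draw]
RT 144: heading 171 -> 27
Final: pos=(-21.717,3.598), heading=27, 4 segment(s) drawn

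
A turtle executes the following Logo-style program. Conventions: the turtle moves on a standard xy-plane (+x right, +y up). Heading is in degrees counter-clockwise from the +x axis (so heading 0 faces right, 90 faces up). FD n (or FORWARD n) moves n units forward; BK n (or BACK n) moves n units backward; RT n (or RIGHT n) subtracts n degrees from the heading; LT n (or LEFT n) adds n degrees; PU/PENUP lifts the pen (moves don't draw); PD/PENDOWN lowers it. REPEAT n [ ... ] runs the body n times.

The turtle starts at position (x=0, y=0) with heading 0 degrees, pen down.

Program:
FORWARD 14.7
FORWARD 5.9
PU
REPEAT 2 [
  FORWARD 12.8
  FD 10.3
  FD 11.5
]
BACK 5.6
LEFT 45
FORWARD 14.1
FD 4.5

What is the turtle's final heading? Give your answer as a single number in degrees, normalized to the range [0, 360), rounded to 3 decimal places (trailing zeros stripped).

Answer: 45

Derivation:
Executing turtle program step by step:
Start: pos=(0,0), heading=0, pen down
FD 14.7: (0,0) -> (14.7,0) [heading=0, draw]
FD 5.9: (14.7,0) -> (20.6,0) [heading=0, draw]
PU: pen up
REPEAT 2 [
  -- iteration 1/2 --
  FD 12.8: (20.6,0) -> (33.4,0) [heading=0, move]
  FD 10.3: (33.4,0) -> (43.7,0) [heading=0, move]
  FD 11.5: (43.7,0) -> (55.2,0) [heading=0, move]
  -- iteration 2/2 --
  FD 12.8: (55.2,0) -> (68,0) [heading=0, move]
  FD 10.3: (68,0) -> (78.3,0) [heading=0, move]
  FD 11.5: (78.3,0) -> (89.8,0) [heading=0, move]
]
BK 5.6: (89.8,0) -> (84.2,0) [heading=0, move]
LT 45: heading 0 -> 45
FD 14.1: (84.2,0) -> (94.17,9.97) [heading=45, move]
FD 4.5: (94.17,9.97) -> (97.352,13.152) [heading=45, move]
Final: pos=(97.352,13.152), heading=45, 2 segment(s) drawn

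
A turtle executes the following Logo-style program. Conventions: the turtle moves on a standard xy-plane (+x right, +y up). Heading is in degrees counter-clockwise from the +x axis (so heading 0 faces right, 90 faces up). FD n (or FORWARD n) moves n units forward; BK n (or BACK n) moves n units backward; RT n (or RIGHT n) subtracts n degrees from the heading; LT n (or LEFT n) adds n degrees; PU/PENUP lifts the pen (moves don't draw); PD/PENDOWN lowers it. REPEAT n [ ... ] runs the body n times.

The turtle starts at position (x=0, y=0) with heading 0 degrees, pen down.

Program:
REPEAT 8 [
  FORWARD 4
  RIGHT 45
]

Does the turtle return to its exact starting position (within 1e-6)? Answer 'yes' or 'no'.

Answer: yes

Derivation:
Executing turtle program step by step:
Start: pos=(0,0), heading=0, pen down
REPEAT 8 [
  -- iteration 1/8 --
  FD 4: (0,0) -> (4,0) [heading=0, draw]
  RT 45: heading 0 -> 315
  -- iteration 2/8 --
  FD 4: (4,0) -> (6.828,-2.828) [heading=315, draw]
  RT 45: heading 315 -> 270
  -- iteration 3/8 --
  FD 4: (6.828,-2.828) -> (6.828,-6.828) [heading=270, draw]
  RT 45: heading 270 -> 225
  -- iteration 4/8 --
  FD 4: (6.828,-6.828) -> (4,-9.657) [heading=225, draw]
  RT 45: heading 225 -> 180
  -- iteration 5/8 --
  FD 4: (4,-9.657) -> (0,-9.657) [heading=180, draw]
  RT 45: heading 180 -> 135
  -- iteration 6/8 --
  FD 4: (0,-9.657) -> (-2.828,-6.828) [heading=135, draw]
  RT 45: heading 135 -> 90
  -- iteration 7/8 --
  FD 4: (-2.828,-6.828) -> (-2.828,-2.828) [heading=90, draw]
  RT 45: heading 90 -> 45
  -- iteration 8/8 --
  FD 4: (-2.828,-2.828) -> (0,0) [heading=45, draw]
  RT 45: heading 45 -> 0
]
Final: pos=(0,0), heading=0, 8 segment(s) drawn

Start position: (0, 0)
Final position: (0, 0)
Distance = 0; < 1e-6 -> CLOSED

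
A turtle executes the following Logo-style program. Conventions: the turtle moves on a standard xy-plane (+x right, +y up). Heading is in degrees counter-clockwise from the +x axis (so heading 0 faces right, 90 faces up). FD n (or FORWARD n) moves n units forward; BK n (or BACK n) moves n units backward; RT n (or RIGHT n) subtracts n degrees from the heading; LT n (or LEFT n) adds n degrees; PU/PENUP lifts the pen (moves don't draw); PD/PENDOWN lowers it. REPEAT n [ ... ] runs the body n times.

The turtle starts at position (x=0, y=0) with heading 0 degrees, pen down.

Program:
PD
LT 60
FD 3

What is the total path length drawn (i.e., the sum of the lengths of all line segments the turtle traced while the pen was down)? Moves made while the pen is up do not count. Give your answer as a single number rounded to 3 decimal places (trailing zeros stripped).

Executing turtle program step by step:
Start: pos=(0,0), heading=0, pen down
PD: pen down
LT 60: heading 0 -> 60
FD 3: (0,0) -> (1.5,2.598) [heading=60, draw]
Final: pos=(1.5,2.598), heading=60, 1 segment(s) drawn

Segment lengths:
  seg 1: (0,0) -> (1.5,2.598), length = 3
Total = 3

Answer: 3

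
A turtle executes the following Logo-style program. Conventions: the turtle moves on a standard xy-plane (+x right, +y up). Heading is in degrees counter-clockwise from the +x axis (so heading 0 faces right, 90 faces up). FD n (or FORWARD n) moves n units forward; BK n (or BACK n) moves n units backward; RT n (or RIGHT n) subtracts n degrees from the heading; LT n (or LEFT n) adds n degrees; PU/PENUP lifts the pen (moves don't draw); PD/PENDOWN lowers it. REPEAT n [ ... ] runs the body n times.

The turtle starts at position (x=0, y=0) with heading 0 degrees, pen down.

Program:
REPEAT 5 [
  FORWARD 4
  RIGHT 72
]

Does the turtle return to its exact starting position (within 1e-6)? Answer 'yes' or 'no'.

Executing turtle program step by step:
Start: pos=(0,0), heading=0, pen down
REPEAT 5 [
  -- iteration 1/5 --
  FD 4: (0,0) -> (4,0) [heading=0, draw]
  RT 72: heading 0 -> 288
  -- iteration 2/5 --
  FD 4: (4,0) -> (5.236,-3.804) [heading=288, draw]
  RT 72: heading 288 -> 216
  -- iteration 3/5 --
  FD 4: (5.236,-3.804) -> (2,-6.155) [heading=216, draw]
  RT 72: heading 216 -> 144
  -- iteration 4/5 --
  FD 4: (2,-6.155) -> (-1.236,-3.804) [heading=144, draw]
  RT 72: heading 144 -> 72
  -- iteration 5/5 --
  FD 4: (-1.236,-3.804) -> (0,0) [heading=72, draw]
  RT 72: heading 72 -> 0
]
Final: pos=(0,0), heading=0, 5 segment(s) drawn

Start position: (0, 0)
Final position: (0, 0)
Distance = 0; < 1e-6 -> CLOSED

Answer: yes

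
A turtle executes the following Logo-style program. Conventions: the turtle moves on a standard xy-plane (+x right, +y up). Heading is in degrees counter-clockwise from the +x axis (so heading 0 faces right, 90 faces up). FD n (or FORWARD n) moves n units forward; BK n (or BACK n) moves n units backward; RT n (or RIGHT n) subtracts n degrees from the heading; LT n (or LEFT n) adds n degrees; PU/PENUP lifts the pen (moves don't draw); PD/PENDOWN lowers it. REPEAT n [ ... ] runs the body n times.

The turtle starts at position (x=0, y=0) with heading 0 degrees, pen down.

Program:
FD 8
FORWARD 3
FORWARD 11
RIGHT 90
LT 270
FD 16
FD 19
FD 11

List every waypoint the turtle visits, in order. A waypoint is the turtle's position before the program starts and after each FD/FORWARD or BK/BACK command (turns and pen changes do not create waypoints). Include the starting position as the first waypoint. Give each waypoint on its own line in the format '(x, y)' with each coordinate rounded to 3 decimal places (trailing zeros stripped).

Executing turtle program step by step:
Start: pos=(0,0), heading=0, pen down
FD 8: (0,0) -> (8,0) [heading=0, draw]
FD 3: (8,0) -> (11,0) [heading=0, draw]
FD 11: (11,0) -> (22,0) [heading=0, draw]
RT 90: heading 0 -> 270
LT 270: heading 270 -> 180
FD 16: (22,0) -> (6,0) [heading=180, draw]
FD 19: (6,0) -> (-13,0) [heading=180, draw]
FD 11: (-13,0) -> (-24,0) [heading=180, draw]
Final: pos=(-24,0), heading=180, 6 segment(s) drawn
Waypoints (7 total):
(0, 0)
(8, 0)
(11, 0)
(22, 0)
(6, 0)
(-13, 0)
(-24, 0)

Answer: (0, 0)
(8, 0)
(11, 0)
(22, 0)
(6, 0)
(-13, 0)
(-24, 0)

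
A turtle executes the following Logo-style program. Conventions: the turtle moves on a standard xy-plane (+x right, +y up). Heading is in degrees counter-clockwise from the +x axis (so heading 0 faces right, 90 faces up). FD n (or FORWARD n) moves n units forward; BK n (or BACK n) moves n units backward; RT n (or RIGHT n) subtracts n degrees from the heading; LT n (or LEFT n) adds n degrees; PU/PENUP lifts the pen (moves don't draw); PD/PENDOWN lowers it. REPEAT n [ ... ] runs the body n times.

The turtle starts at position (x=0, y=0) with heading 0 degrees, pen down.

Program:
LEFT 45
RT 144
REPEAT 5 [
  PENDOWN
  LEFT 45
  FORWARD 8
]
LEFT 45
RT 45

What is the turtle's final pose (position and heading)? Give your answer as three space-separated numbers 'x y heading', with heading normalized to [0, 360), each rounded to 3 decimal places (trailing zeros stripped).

Executing turtle program step by step:
Start: pos=(0,0), heading=0, pen down
LT 45: heading 0 -> 45
RT 144: heading 45 -> 261
REPEAT 5 [
  -- iteration 1/5 --
  PD: pen down
  LT 45: heading 261 -> 306
  FD 8: (0,0) -> (4.702,-6.472) [heading=306, draw]
  -- iteration 2/5 --
  PD: pen down
  LT 45: heading 306 -> 351
  FD 8: (4.702,-6.472) -> (12.604,-7.724) [heading=351, draw]
  -- iteration 3/5 --
  PD: pen down
  LT 45: heading 351 -> 36
  FD 8: (12.604,-7.724) -> (19.076,-3.021) [heading=36, draw]
  -- iteration 4/5 --
  PD: pen down
  LT 45: heading 36 -> 81
  FD 8: (19.076,-3.021) -> (20.327,4.88) [heading=81, draw]
  -- iteration 5/5 --
  PD: pen down
  LT 45: heading 81 -> 126
  FD 8: (20.327,4.88) -> (15.625,11.352) [heading=126, draw]
]
LT 45: heading 126 -> 171
RT 45: heading 171 -> 126
Final: pos=(15.625,11.352), heading=126, 5 segment(s) drawn

Answer: 15.625 11.352 126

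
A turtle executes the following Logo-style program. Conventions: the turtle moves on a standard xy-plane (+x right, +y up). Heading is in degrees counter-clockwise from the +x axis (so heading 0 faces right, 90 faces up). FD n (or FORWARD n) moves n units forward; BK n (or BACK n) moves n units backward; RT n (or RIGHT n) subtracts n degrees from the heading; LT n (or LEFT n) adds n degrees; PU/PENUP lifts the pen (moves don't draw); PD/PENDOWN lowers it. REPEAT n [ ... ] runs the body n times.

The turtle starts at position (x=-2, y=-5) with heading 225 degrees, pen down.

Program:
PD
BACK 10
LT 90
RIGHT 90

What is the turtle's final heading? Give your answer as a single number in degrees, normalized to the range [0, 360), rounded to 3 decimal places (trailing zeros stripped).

Answer: 225

Derivation:
Executing turtle program step by step:
Start: pos=(-2,-5), heading=225, pen down
PD: pen down
BK 10: (-2,-5) -> (5.071,2.071) [heading=225, draw]
LT 90: heading 225 -> 315
RT 90: heading 315 -> 225
Final: pos=(5.071,2.071), heading=225, 1 segment(s) drawn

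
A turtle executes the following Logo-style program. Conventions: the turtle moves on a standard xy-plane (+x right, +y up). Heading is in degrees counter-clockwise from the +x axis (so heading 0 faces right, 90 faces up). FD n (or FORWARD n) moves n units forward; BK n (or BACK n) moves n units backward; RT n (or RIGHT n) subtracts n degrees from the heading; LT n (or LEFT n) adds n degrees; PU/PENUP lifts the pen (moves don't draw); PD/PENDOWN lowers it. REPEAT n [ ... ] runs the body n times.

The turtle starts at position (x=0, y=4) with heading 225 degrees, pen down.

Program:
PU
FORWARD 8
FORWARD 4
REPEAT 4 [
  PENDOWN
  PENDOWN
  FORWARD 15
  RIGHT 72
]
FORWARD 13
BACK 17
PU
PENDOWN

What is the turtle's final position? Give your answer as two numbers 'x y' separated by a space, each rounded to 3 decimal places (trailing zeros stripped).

Answer: -17.111 12.444

Derivation:
Executing turtle program step by step:
Start: pos=(0,4), heading=225, pen down
PU: pen up
FD 8: (0,4) -> (-5.657,-1.657) [heading=225, move]
FD 4: (-5.657,-1.657) -> (-8.485,-4.485) [heading=225, move]
REPEAT 4 [
  -- iteration 1/4 --
  PD: pen down
  PD: pen down
  FD 15: (-8.485,-4.485) -> (-19.092,-15.092) [heading=225, draw]
  RT 72: heading 225 -> 153
  -- iteration 2/4 --
  PD: pen down
  PD: pen down
  FD 15: (-19.092,-15.092) -> (-32.457,-8.282) [heading=153, draw]
  RT 72: heading 153 -> 81
  -- iteration 3/4 --
  PD: pen down
  PD: pen down
  FD 15: (-32.457,-8.282) -> (-30.11,6.533) [heading=81, draw]
  RT 72: heading 81 -> 9
  -- iteration 4/4 --
  PD: pen down
  PD: pen down
  FD 15: (-30.11,6.533) -> (-15.295,8.88) [heading=9, draw]
  RT 72: heading 9 -> 297
]
FD 13: (-15.295,8.88) -> (-9.393,-2.703) [heading=297, draw]
BK 17: (-9.393,-2.703) -> (-17.111,12.444) [heading=297, draw]
PU: pen up
PD: pen down
Final: pos=(-17.111,12.444), heading=297, 6 segment(s) drawn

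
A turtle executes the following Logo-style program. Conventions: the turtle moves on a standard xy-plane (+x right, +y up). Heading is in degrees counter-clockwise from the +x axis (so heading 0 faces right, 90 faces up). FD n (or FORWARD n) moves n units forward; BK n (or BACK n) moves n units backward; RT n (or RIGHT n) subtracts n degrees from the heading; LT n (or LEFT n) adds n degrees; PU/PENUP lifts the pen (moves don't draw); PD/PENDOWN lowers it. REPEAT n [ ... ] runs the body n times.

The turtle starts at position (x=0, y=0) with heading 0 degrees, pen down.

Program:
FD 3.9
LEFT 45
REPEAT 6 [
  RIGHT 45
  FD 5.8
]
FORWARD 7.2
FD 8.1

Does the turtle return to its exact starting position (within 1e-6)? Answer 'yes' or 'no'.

Executing turtle program step by step:
Start: pos=(0,0), heading=0, pen down
FD 3.9: (0,0) -> (3.9,0) [heading=0, draw]
LT 45: heading 0 -> 45
REPEAT 6 [
  -- iteration 1/6 --
  RT 45: heading 45 -> 0
  FD 5.8: (3.9,0) -> (9.7,0) [heading=0, draw]
  -- iteration 2/6 --
  RT 45: heading 0 -> 315
  FD 5.8: (9.7,0) -> (13.801,-4.101) [heading=315, draw]
  -- iteration 3/6 --
  RT 45: heading 315 -> 270
  FD 5.8: (13.801,-4.101) -> (13.801,-9.901) [heading=270, draw]
  -- iteration 4/6 --
  RT 45: heading 270 -> 225
  FD 5.8: (13.801,-9.901) -> (9.7,-14.002) [heading=225, draw]
  -- iteration 5/6 --
  RT 45: heading 225 -> 180
  FD 5.8: (9.7,-14.002) -> (3.9,-14.002) [heading=180, draw]
  -- iteration 6/6 --
  RT 45: heading 180 -> 135
  FD 5.8: (3.9,-14.002) -> (-0.201,-9.901) [heading=135, draw]
]
FD 7.2: (-0.201,-9.901) -> (-5.292,-4.81) [heading=135, draw]
FD 8.1: (-5.292,-4.81) -> (-11.02,0.918) [heading=135, draw]
Final: pos=(-11.02,0.918), heading=135, 9 segment(s) drawn

Start position: (0, 0)
Final position: (-11.02, 0.918)
Distance = 11.058; >= 1e-6 -> NOT closed

Answer: no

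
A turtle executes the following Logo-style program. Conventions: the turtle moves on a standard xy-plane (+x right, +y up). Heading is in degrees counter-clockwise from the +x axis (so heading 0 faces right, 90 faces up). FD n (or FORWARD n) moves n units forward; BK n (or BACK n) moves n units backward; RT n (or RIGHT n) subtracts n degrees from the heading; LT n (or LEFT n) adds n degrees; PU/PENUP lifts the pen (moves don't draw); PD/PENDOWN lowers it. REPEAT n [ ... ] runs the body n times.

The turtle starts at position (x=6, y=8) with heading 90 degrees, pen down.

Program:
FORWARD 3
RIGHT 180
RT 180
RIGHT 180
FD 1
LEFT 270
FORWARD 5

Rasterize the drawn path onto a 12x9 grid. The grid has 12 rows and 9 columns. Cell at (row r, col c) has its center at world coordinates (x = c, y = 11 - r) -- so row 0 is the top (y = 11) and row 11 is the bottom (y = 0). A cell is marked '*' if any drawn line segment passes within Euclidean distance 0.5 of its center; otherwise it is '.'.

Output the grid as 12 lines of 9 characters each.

Segment 0: (6,8) -> (6,11)
Segment 1: (6,11) -> (6,10)
Segment 2: (6,10) -> (1,10)

Answer: ......*..
.******..
......*..
......*..
.........
.........
.........
.........
.........
.........
.........
.........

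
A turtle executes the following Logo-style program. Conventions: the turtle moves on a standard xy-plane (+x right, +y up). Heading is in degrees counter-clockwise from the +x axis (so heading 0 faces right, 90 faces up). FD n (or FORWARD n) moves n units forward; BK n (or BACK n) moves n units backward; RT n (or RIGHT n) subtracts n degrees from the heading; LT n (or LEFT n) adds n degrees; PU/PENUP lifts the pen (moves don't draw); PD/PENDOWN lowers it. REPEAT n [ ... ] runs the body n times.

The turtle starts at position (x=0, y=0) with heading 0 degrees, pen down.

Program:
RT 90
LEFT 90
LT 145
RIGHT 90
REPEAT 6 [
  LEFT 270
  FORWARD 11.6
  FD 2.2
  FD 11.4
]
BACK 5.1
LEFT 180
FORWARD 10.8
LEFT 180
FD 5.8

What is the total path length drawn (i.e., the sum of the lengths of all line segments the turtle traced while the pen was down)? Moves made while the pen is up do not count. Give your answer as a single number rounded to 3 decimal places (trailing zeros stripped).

Answer: 172.9

Derivation:
Executing turtle program step by step:
Start: pos=(0,0), heading=0, pen down
RT 90: heading 0 -> 270
LT 90: heading 270 -> 0
LT 145: heading 0 -> 145
RT 90: heading 145 -> 55
REPEAT 6 [
  -- iteration 1/6 --
  LT 270: heading 55 -> 325
  FD 11.6: (0,0) -> (9.502,-6.653) [heading=325, draw]
  FD 2.2: (9.502,-6.653) -> (11.304,-7.915) [heading=325, draw]
  FD 11.4: (11.304,-7.915) -> (20.643,-14.454) [heading=325, draw]
  -- iteration 2/6 --
  LT 270: heading 325 -> 235
  FD 11.6: (20.643,-14.454) -> (13.989,-23.956) [heading=235, draw]
  FD 2.2: (13.989,-23.956) -> (12.727,-25.758) [heading=235, draw]
  FD 11.4: (12.727,-25.758) -> (6.189,-35.097) [heading=235, draw]
  -- iteration 3/6 --
  LT 270: heading 235 -> 145
  FD 11.6: (6.189,-35.097) -> (-3.314,-28.443) [heading=145, draw]
  FD 2.2: (-3.314,-28.443) -> (-5.116,-27.181) [heading=145, draw]
  FD 11.4: (-5.116,-27.181) -> (-14.454,-20.643) [heading=145, draw]
  -- iteration 4/6 --
  LT 270: heading 145 -> 55
  FD 11.6: (-14.454,-20.643) -> (-7.801,-11.14) [heading=55, draw]
  FD 2.2: (-7.801,-11.14) -> (-6.539,-9.338) [heading=55, draw]
  FD 11.4: (-6.539,-9.338) -> (0,0) [heading=55, draw]
  -- iteration 5/6 --
  LT 270: heading 55 -> 325
  FD 11.6: (0,0) -> (9.502,-6.653) [heading=325, draw]
  FD 2.2: (9.502,-6.653) -> (11.304,-7.915) [heading=325, draw]
  FD 11.4: (11.304,-7.915) -> (20.643,-14.454) [heading=325, draw]
  -- iteration 6/6 --
  LT 270: heading 325 -> 235
  FD 11.6: (20.643,-14.454) -> (13.989,-23.956) [heading=235, draw]
  FD 2.2: (13.989,-23.956) -> (12.727,-25.758) [heading=235, draw]
  FD 11.4: (12.727,-25.758) -> (6.189,-35.097) [heading=235, draw]
]
BK 5.1: (6.189,-35.097) -> (9.114,-30.919) [heading=235, draw]
LT 180: heading 235 -> 55
FD 10.8: (9.114,-30.919) -> (15.308,-22.072) [heading=55, draw]
LT 180: heading 55 -> 235
FD 5.8: (15.308,-22.072) -> (11.982,-26.823) [heading=235, draw]
Final: pos=(11.982,-26.823), heading=235, 21 segment(s) drawn

Segment lengths:
  seg 1: (0,0) -> (9.502,-6.653), length = 11.6
  seg 2: (9.502,-6.653) -> (11.304,-7.915), length = 2.2
  seg 3: (11.304,-7.915) -> (20.643,-14.454), length = 11.4
  seg 4: (20.643,-14.454) -> (13.989,-23.956), length = 11.6
  seg 5: (13.989,-23.956) -> (12.727,-25.758), length = 2.2
  seg 6: (12.727,-25.758) -> (6.189,-35.097), length = 11.4
  seg 7: (6.189,-35.097) -> (-3.314,-28.443), length = 11.6
  seg 8: (-3.314,-28.443) -> (-5.116,-27.181), length = 2.2
  seg 9: (-5.116,-27.181) -> (-14.454,-20.643), length = 11.4
  seg 10: (-14.454,-20.643) -> (-7.801,-11.14), length = 11.6
  seg 11: (-7.801,-11.14) -> (-6.539,-9.338), length = 2.2
  seg 12: (-6.539,-9.338) -> (0,0), length = 11.4
  seg 13: (0,0) -> (9.502,-6.653), length = 11.6
  seg 14: (9.502,-6.653) -> (11.304,-7.915), length = 2.2
  seg 15: (11.304,-7.915) -> (20.643,-14.454), length = 11.4
  seg 16: (20.643,-14.454) -> (13.989,-23.956), length = 11.6
  seg 17: (13.989,-23.956) -> (12.727,-25.758), length = 2.2
  seg 18: (12.727,-25.758) -> (6.189,-35.097), length = 11.4
  seg 19: (6.189,-35.097) -> (9.114,-30.919), length = 5.1
  seg 20: (9.114,-30.919) -> (15.308,-22.072), length = 10.8
  seg 21: (15.308,-22.072) -> (11.982,-26.823), length = 5.8
Total = 172.9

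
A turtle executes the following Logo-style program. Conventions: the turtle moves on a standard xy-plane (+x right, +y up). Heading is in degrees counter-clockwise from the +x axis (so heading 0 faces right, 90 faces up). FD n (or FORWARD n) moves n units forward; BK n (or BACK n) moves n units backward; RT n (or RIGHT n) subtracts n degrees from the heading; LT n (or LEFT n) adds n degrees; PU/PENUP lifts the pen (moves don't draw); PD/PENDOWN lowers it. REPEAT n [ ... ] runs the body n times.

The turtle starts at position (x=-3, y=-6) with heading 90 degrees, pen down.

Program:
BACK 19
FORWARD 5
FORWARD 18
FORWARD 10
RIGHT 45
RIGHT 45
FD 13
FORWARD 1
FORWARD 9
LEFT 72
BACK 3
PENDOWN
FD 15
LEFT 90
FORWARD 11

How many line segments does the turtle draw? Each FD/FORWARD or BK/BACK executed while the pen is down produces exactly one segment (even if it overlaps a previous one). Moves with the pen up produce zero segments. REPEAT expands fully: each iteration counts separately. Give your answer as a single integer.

Executing turtle program step by step:
Start: pos=(-3,-6), heading=90, pen down
BK 19: (-3,-6) -> (-3,-25) [heading=90, draw]
FD 5: (-3,-25) -> (-3,-20) [heading=90, draw]
FD 18: (-3,-20) -> (-3,-2) [heading=90, draw]
FD 10: (-3,-2) -> (-3,8) [heading=90, draw]
RT 45: heading 90 -> 45
RT 45: heading 45 -> 0
FD 13: (-3,8) -> (10,8) [heading=0, draw]
FD 1: (10,8) -> (11,8) [heading=0, draw]
FD 9: (11,8) -> (20,8) [heading=0, draw]
LT 72: heading 0 -> 72
BK 3: (20,8) -> (19.073,5.147) [heading=72, draw]
PD: pen down
FD 15: (19.073,5.147) -> (23.708,19.413) [heading=72, draw]
LT 90: heading 72 -> 162
FD 11: (23.708,19.413) -> (13.247,22.812) [heading=162, draw]
Final: pos=(13.247,22.812), heading=162, 10 segment(s) drawn
Segments drawn: 10

Answer: 10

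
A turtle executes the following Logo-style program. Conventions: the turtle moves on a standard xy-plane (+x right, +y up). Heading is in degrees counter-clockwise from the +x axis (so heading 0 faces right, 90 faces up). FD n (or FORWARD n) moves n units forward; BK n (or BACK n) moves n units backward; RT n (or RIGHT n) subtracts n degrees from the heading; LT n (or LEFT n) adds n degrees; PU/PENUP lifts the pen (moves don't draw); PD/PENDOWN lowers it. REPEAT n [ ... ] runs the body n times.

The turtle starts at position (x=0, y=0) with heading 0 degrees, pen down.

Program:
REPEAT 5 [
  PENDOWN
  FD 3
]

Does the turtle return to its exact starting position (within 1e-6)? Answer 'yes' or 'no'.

Answer: no

Derivation:
Executing turtle program step by step:
Start: pos=(0,0), heading=0, pen down
REPEAT 5 [
  -- iteration 1/5 --
  PD: pen down
  FD 3: (0,0) -> (3,0) [heading=0, draw]
  -- iteration 2/5 --
  PD: pen down
  FD 3: (3,0) -> (6,0) [heading=0, draw]
  -- iteration 3/5 --
  PD: pen down
  FD 3: (6,0) -> (9,0) [heading=0, draw]
  -- iteration 4/5 --
  PD: pen down
  FD 3: (9,0) -> (12,0) [heading=0, draw]
  -- iteration 5/5 --
  PD: pen down
  FD 3: (12,0) -> (15,0) [heading=0, draw]
]
Final: pos=(15,0), heading=0, 5 segment(s) drawn

Start position: (0, 0)
Final position: (15, 0)
Distance = 15; >= 1e-6 -> NOT closed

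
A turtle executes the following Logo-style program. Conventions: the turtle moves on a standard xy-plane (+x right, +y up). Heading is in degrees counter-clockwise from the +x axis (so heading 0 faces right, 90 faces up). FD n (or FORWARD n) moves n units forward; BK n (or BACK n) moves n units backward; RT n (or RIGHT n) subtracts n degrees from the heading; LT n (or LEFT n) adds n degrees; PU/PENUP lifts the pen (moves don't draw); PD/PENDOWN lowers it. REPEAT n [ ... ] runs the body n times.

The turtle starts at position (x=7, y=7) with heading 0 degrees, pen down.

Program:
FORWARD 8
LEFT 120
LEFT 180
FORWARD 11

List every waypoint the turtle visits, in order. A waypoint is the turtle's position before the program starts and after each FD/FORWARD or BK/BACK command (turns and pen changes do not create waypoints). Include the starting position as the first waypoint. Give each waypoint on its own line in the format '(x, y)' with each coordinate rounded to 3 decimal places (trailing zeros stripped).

Executing turtle program step by step:
Start: pos=(7,7), heading=0, pen down
FD 8: (7,7) -> (15,7) [heading=0, draw]
LT 120: heading 0 -> 120
LT 180: heading 120 -> 300
FD 11: (15,7) -> (20.5,-2.526) [heading=300, draw]
Final: pos=(20.5,-2.526), heading=300, 2 segment(s) drawn
Waypoints (3 total):
(7, 7)
(15, 7)
(20.5, -2.526)

Answer: (7, 7)
(15, 7)
(20.5, -2.526)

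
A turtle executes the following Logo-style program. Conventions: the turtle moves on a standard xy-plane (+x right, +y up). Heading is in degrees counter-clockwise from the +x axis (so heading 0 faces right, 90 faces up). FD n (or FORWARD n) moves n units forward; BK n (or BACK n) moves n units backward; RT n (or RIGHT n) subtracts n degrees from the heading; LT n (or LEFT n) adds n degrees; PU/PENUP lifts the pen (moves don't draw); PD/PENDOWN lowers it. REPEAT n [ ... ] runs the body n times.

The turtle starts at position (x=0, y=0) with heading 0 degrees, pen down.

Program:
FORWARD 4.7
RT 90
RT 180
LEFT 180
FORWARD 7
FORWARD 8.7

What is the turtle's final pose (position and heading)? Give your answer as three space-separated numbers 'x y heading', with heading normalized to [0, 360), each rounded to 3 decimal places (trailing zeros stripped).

Executing turtle program step by step:
Start: pos=(0,0), heading=0, pen down
FD 4.7: (0,0) -> (4.7,0) [heading=0, draw]
RT 90: heading 0 -> 270
RT 180: heading 270 -> 90
LT 180: heading 90 -> 270
FD 7: (4.7,0) -> (4.7,-7) [heading=270, draw]
FD 8.7: (4.7,-7) -> (4.7,-15.7) [heading=270, draw]
Final: pos=(4.7,-15.7), heading=270, 3 segment(s) drawn

Answer: 4.7 -15.7 270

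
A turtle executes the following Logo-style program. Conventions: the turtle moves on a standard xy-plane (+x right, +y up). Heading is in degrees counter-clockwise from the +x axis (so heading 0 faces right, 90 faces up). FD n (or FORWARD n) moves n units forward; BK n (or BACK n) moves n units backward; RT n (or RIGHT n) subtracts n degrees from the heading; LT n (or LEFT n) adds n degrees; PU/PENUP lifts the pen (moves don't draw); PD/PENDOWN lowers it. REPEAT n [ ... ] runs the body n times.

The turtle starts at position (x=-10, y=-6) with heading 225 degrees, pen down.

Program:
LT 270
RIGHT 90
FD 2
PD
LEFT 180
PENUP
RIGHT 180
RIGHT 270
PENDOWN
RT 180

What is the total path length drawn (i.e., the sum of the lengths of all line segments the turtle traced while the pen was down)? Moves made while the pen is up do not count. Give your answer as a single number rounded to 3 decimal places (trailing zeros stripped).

Executing turtle program step by step:
Start: pos=(-10,-6), heading=225, pen down
LT 270: heading 225 -> 135
RT 90: heading 135 -> 45
FD 2: (-10,-6) -> (-8.586,-4.586) [heading=45, draw]
PD: pen down
LT 180: heading 45 -> 225
PU: pen up
RT 180: heading 225 -> 45
RT 270: heading 45 -> 135
PD: pen down
RT 180: heading 135 -> 315
Final: pos=(-8.586,-4.586), heading=315, 1 segment(s) drawn

Segment lengths:
  seg 1: (-10,-6) -> (-8.586,-4.586), length = 2
Total = 2

Answer: 2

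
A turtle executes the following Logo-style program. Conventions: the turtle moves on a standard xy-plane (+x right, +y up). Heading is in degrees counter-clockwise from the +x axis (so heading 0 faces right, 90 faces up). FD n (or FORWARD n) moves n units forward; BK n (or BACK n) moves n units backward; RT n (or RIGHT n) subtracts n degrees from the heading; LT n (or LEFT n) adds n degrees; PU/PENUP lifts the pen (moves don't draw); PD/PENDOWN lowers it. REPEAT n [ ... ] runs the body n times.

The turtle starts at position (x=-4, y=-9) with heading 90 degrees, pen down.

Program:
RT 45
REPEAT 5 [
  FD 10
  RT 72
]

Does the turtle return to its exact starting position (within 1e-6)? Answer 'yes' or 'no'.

Answer: yes

Derivation:
Executing turtle program step by step:
Start: pos=(-4,-9), heading=90, pen down
RT 45: heading 90 -> 45
REPEAT 5 [
  -- iteration 1/5 --
  FD 10: (-4,-9) -> (3.071,-1.929) [heading=45, draw]
  RT 72: heading 45 -> 333
  -- iteration 2/5 --
  FD 10: (3.071,-1.929) -> (11.981,-6.469) [heading=333, draw]
  RT 72: heading 333 -> 261
  -- iteration 3/5 --
  FD 10: (11.981,-6.469) -> (10.417,-16.346) [heading=261, draw]
  RT 72: heading 261 -> 189
  -- iteration 4/5 --
  FD 10: (10.417,-16.346) -> (0.54,-17.91) [heading=189, draw]
  RT 72: heading 189 -> 117
  -- iteration 5/5 --
  FD 10: (0.54,-17.91) -> (-4,-9) [heading=117, draw]
  RT 72: heading 117 -> 45
]
Final: pos=(-4,-9), heading=45, 5 segment(s) drawn

Start position: (-4, -9)
Final position: (-4, -9)
Distance = 0; < 1e-6 -> CLOSED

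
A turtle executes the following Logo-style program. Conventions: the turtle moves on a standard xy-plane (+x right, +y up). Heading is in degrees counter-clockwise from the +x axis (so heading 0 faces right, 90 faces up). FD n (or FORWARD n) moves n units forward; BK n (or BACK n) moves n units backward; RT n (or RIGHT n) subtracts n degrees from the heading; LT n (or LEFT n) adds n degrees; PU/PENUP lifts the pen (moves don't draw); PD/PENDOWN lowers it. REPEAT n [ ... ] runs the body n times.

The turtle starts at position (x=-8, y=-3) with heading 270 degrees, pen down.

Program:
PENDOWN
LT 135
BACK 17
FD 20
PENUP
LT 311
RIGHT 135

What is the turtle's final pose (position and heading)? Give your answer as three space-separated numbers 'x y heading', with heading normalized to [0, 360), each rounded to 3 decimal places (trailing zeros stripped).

Executing turtle program step by step:
Start: pos=(-8,-3), heading=270, pen down
PD: pen down
LT 135: heading 270 -> 45
BK 17: (-8,-3) -> (-20.021,-15.021) [heading=45, draw]
FD 20: (-20.021,-15.021) -> (-5.879,-0.879) [heading=45, draw]
PU: pen up
LT 311: heading 45 -> 356
RT 135: heading 356 -> 221
Final: pos=(-5.879,-0.879), heading=221, 2 segment(s) drawn

Answer: -5.879 -0.879 221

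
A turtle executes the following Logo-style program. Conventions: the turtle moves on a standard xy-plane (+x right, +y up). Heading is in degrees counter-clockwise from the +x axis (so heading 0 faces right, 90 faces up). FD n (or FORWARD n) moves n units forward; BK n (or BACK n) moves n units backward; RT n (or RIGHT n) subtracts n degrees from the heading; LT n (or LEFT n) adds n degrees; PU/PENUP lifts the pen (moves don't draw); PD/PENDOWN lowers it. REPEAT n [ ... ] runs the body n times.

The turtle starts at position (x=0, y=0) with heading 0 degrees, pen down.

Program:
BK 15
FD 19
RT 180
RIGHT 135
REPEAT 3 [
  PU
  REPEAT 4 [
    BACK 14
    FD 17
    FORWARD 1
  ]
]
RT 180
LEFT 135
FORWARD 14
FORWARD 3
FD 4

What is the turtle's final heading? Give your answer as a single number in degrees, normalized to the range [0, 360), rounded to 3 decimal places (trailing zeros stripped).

Executing turtle program step by step:
Start: pos=(0,0), heading=0, pen down
BK 15: (0,0) -> (-15,0) [heading=0, draw]
FD 19: (-15,0) -> (4,0) [heading=0, draw]
RT 180: heading 0 -> 180
RT 135: heading 180 -> 45
REPEAT 3 [
  -- iteration 1/3 --
  PU: pen up
  REPEAT 4 [
    -- iteration 1/4 --
    BK 14: (4,0) -> (-5.899,-9.899) [heading=45, move]
    FD 17: (-5.899,-9.899) -> (6.121,2.121) [heading=45, move]
    FD 1: (6.121,2.121) -> (6.828,2.828) [heading=45, move]
    -- iteration 2/4 --
    BK 14: (6.828,2.828) -> (-3.071,-7.071) [heading=45, move]
    FD 17: (-3.071,-7.071) -> (8.95,4.95) [heading=45, move]
    FD 1: (8.95,4.95) -> (9.657,5.657) [heading=45, move]
    -- iteration 3/4 --
    BK 14: (9.657,5.657) -> (-0.243,-4.243) [heading=45, move]
    FD 17: (-0.243,-4.243) -> (11.778,7.778) [heading=45, move]
    FD 1: (11.778,7.778) -> (12.485,8.485) [heading=45, move]
    -- iteration 4/4 --
    BK 14: (12.485,8.485) -> (2.586,-1.414) [heading=45, move]
    FD 17: (2.586,-1.414) -> (14.607,10.607) [heading=45, move]
    FD 1: (14.607,10.607) -> (15.314,11.314) [heading=45, move]
  ]
  -- iteration 2/3 --
  PU: pen up
  REPEAT 4 [
    -- iteration 1/4 --
    BK 14: (15.314,11.314) -> (5.414,1.414) [heading=45, move]
    FD 17: (5.414,1.414) -> (17.435,13.435) [heading=45, move]
    FD 1: (17.435,13.435) -> (18.142,14.142) [heading=45, move]
    -- iteration 2/4 --
    BK 14: (18.142,14.142) -> (8.243,4.243) [heading=45, move]
    FD 17: (8.243,4.243) -> (20.263,16.263) [heading=45, move]
    FD 1: (20.263,16.263) -> (20.971,16.971) [heading=45, move]
    -- iteration 3/4 --
    BK 14: (20.971,16.971) -> (11.071,7.071) [heading=45, move]
    FD 17: (11.071,7.071) -> (23.092,19.092) [heading=45, move]
    FD 1: (23.092,19.092) -> (23.799,19.799) [heading=45, move]
    -- iteration 4/4 --
    BK 14: (23.799,19.799) -> (13.899,9.899) [heading=45, move]
    FD 17: (13.899,9.899) -> (25.92,21.92) [heading=45, move]
    FD 1: (25.92,21.92) -> (26.627,22.627) [heading=45, move]
  ]
  -- iteration 3/3 --
  PU: pen up
  REPEAT 4 [
    -- iteration 1/4 --
    BK 14: (26.627,22.627) -> (16.728,12.728) [heading=45, move]
    FD 17: (16.728,12.728) -> (28.749,24.749) [heading=45, move]
    FD 1: (28.749,24.749) -> (29.456,25.456) [heading=45, move]
    -- iteration 2/4 --
    BK 14: (29.456,25.456) -> (19.556,15.556) [heading=45, move]
    FD 17: (19.556,15.556) -> (31.577,27.577) [heading=45, move]
    FD 1: (31.577,27.577) -> (32.284,28.284) [heading=45, move]
    -- iteration 3/4 --
    BK 14: (32.284,28.284) -> (22.385,18.385) [heading=45, move]
    FD 17: (22.385,18.385) -> (34.406,30.406) [heading=45, move]
    FD 1: (34.406,30.406) -> (35.113,31.113) [heading=45, move]
    -- iteration 4/4 --
    BK 14: (35.113,31.113) -> (25.213,21.213) [heading=45, move]
    FD 17: (25.213,21.213) -> (37.234,33.234) [heading=45, move]
    FD 1: (37.234,33.234) -> (37.941,33.941) [heading=45, move]
  ]
]
RT 180: heading 45 -> 225
LT 135: heading 225 -> 0
FD 14: (37.941,33.941) -> (51.941,33.941) [heading=0, move]
FD 3: (51.941,33.941) -> (54.941,33.941) [heading=0, move]
FD 4: (54.941,33.941) -> (58.941,33.941) [heading=0, move]
Final: pos=(58.941,33.941), heading=0, 2 segment(s) drawn

Answer: 0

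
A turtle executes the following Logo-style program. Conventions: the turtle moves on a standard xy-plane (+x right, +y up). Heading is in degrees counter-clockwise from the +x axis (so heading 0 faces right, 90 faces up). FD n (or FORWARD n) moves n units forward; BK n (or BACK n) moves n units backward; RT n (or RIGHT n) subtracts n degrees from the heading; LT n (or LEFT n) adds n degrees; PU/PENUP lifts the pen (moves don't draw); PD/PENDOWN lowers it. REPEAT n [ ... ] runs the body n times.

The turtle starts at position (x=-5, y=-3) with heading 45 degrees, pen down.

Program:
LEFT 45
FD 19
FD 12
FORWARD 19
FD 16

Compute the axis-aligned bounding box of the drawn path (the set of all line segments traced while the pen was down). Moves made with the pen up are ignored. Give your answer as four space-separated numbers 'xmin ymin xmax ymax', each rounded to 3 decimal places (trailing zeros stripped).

Answer: -5 -3 -5 63

Derivation:
Executing turtle program step by step:
Start: pos=(-5,-3), heading=45, pen down
LT 45: heading 45 -> 90
FD 19: (-5,-3) -> (-5,16) [heading=90, draw]
FD 12: (-5,16) -> (-5,28) [heading=90, draw]
FD 19: (-5,28) -> (-5,47) [heading=90, draw]
FD 16: (-5,47) -> (-5,63) [heading=90, draw]
Final: pos=(-5,63), heading=90, 4 segment(s) drawn

Segment endpoints: x in {-5, -5, -5, -5, -5}, y in {-3, 16, 28, 47, 63}
xmin=-5, ymin=-3, xmax=-5, ymax=63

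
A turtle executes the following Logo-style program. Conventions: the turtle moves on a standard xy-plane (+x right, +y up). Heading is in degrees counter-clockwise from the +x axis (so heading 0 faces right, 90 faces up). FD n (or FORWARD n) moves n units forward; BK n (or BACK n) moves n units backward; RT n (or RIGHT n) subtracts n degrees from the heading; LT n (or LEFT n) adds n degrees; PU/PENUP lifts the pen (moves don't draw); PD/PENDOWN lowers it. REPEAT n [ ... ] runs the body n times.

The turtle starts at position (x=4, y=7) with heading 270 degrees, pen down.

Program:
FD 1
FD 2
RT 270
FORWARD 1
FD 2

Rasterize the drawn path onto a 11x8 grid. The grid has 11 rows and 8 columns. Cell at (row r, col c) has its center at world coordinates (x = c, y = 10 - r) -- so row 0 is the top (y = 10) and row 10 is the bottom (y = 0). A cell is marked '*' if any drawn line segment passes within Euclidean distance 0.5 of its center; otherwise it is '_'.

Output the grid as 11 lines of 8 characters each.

Answer: ________
________
________
____*___
____*___
____*___
____****
________
________
________
________

Derivation:
Segment 0: (4,7) -> (4,6)
Segment 1: (4,6) -> (4,4)
Segment 2: (4,4) -> (5,4)
Segment 3: (5,4) -> (7,4)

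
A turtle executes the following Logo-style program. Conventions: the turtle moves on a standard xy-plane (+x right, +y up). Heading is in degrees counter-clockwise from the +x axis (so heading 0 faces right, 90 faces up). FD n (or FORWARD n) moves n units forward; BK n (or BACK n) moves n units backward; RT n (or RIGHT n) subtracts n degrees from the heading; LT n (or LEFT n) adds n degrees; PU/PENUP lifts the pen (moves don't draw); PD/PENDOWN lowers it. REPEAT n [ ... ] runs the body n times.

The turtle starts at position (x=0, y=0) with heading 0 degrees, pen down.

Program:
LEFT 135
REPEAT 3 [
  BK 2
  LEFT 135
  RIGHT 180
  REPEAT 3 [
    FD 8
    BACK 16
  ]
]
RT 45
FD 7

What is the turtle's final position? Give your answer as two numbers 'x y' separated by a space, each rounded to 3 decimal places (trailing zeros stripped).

Answer: -36.021 -50.749

Derivation:
Executing turtle program step by step:
Start: pos=(0,0), heading=0, pen down
LT 135: heading 0 -> 135
REPEAT 3 [
  -- iteration 1/3 --
  BK 2: (0,0) -> (1.414,-1.414) [heading=135, draw]
  LT 135: heading 135 -> 270
  RT 180: heading 270 -> 90
  REPEAT 3 [
    -- iteration 1/3 --
    FD 8: (1.414,-1.414) -> (1.414,6.586) [heading=90, draw]
    BK 16: (1.414,6.586) -> (1.414,-9.414) [heading=90, draw]
    -- iteration 2/3 --
    FD 8: (1.414,-9.414) -> (1.414,-1.414) [heading=90, draw]
    BK 16: (1.414,-1.414) -> (1.414,-17.414) [heading=90, draw]
    -- iteration 3/3 --
    FD 8: (1.414,-17.414) -> (1.414,-9.414) [heading=90, draw]
    BK 16: (1.414,-9.414) -> (1.414,-25.414) [heading=90, draw]
  ]
  -- iteration 2/3 --
  BK 2: (1.414,-25.414) -> (1.414,-27.414) [heading=90, draw]
  LT 135: heading 90 -> 225
  RT 180: heading 225 -> 45
  REPEAT 3 [
    -- iteration 1/3 --
    FD 8: (1.414,-27.414) -> (7.071,-21.757) [heading=45, draw]
    BK 16: (7.071,-21.757) -> (-4.243,-33.071) [heading=45, draw]
    -- iteration 2/3 --
    FD 8: (-4.243,-33.071) -> (1.414,-27.414) [heading=45, draw]
    BK 16: (1.414,-27.414) -> (-9.899,-38.728) [heading=45, draw]
    -- iteration 3/3 --
    FD 8: (-9.899,-38.728) -> (-4.243,-33.071) [heading=45, draw]
    BK 16: (-4.243,-33.071) -> (-15.556,-44.385) [heading=45, draw]
  ]
  -- iteration 3/3 --
  BK 2: (-15.556,-44.385) -> (-16.971,-45.799) [heading=45, draw]
  LT 135: heading 45 -> 180
  RT 180: heading 180 -> 0
  REPEAT 3 [
    -- iteration 1/3 --
    FD 8: (-16.971,-45.799) -> (-8.971,-45.799) [heading=0, draw]
    BK 16: (-8.971,-45.799) -> (-24.971,-45.799) [heading=0, draw]
    -- iteration 2/3 --
    FD 8: (-24.971,-45.799) -> (-16.971,-45.799) [heading=0, draw]
    BK 16: (-16.971,-45.799) -> (-32.971,-45.799) [heading=0, draw]
    -- iteration 3/3 --
    FD 8: (-32.971,-45.799) -> (-24.971,-45.799) [heading=0, draw]
    BK 16: (-24.971,-45.799) -> (-40.971,-45.799) [heading=0, draw]
  ]
]
RT 45: heading 0 -> 315
FD 7: (-40.971,-45.799) -> (-36.021,-50.749) [heading=315, draw]
Final: pos=(-36.021,-50.749), heading=315, 22 segment(s) drawn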